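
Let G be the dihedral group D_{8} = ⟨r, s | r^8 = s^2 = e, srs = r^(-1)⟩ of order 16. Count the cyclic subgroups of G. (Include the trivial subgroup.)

A cyclic subgroup of order d is generated by each of its φ(d) elements of order d, so the cyclic subgroups of order d number (#elements of order d)/φ(d).
Cyclic subgroups by order — order 1: 1; order 2: 9; order 4: 1; order 8: 1.
Total: 12.

12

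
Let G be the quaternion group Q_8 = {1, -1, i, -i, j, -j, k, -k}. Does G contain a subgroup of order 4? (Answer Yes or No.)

Yes

4 | 8. A subgroup of order 4 is {1, -1, i, -i}.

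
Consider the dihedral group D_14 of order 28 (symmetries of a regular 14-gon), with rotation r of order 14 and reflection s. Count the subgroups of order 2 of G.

|G| = 28 and 2 | 28, so subgroups of order 2 are possible by Lagrange.
The subgroups of order 2 are: {e, r^10s}; {e, r^11s}; {e, r^12s}; {e, r^13s}; … (15 in all).
So G has 15 subgroups of order 2.

15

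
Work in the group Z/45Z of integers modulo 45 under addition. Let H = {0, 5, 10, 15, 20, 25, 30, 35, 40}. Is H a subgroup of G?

|H| = 9 divides |G| = 45, consistent with Lagrange.
H contains the identity, every element's inverse is in H, and H is closed under +: it is a subgroup.
In fact H = ⟨35⟩.

Yes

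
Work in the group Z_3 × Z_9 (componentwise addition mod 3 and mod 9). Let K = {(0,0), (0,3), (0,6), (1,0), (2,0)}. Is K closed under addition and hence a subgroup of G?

|K| = 5 does not divide |G| = 27, so by Lagrange K is not a subgroup.

No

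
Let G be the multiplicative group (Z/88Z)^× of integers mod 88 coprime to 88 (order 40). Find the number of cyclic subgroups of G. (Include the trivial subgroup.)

Group the elements of G by the cyclic subgroup they generate; each cyclic subgroup of order d accounts for φ(d) elements.
Cyclic subgroups by order — order 1: 1; order 2: 7; order 5: 1; order 10: 7.
Total: 16.

16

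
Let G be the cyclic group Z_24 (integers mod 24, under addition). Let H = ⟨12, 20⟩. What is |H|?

6

|⟨12⟩| = 2 and |⟨20⟩| = 6, so |H| is a multiple of lcm(2, 6) = 6 and divides |G| = 24.
Closing under the operation: H = {0, 4, 8, 12, 16, 20}, so |H| = 6.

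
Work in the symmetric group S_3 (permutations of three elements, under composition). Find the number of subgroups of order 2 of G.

|G| = 6 and 2 | 6, so subgroups of order 2 are possible by Lagrange.
The subgroups of order 2 are: {e, (1 2)}; {e, (1 3)}; {e, (2 3)}.
So G has 3 subgroups of order 2.

3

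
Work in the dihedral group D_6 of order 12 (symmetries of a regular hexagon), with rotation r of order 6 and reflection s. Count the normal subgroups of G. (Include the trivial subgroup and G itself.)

7

G has 16 subgroups. Checking conjugation-invariance by order — order 1: 1/1 normal; order 2: 1/7 normal; order 3: 1/1 normal; order 4: 0/3 normal; order 6: 3/3 normal; order 12: 1/1 normal.
Total normal subgroups: 7.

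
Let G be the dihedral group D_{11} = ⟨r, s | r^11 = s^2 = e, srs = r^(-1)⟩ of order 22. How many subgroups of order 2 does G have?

11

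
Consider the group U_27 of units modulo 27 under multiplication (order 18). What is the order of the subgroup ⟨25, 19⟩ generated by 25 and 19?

9

|⟨25⟩| = 9 and |⟨19⟩| = 3, so |H| is a multiple of lcm(9, 3) = 9 and divides |G| = 18.
Closing under the operation: H = {1, 4, 7, 10, 13, 16, 19, 22, 25}, so |H| = 9.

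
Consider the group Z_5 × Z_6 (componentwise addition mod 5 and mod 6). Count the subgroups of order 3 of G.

|G| = 30 and 3 | 30, so subgroups of order 3 are possible by Lagrange.
The subgroups of order 3 are: {(0,0), (0,2), (0,4)}.
So G has 1 subgroup of order 3.

1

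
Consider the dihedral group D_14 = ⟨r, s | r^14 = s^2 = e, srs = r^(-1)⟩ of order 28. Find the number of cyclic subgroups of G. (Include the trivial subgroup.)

18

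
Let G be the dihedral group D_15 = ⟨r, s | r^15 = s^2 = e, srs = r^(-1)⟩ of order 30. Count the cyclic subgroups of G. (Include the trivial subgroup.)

19

Group the elements of G by the cyclic subgroup they generate; each cyclic subgroup of order d accounts for φ(d) elements.
Cyclic subgroups by order — order 1: 1; order 2: 15; order 3: 1; order 5: 1; order 15: 1.
Total: 19.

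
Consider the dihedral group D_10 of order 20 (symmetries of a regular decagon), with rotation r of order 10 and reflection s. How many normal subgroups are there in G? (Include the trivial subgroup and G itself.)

7

G has 22 subgroups. Checking conjugation-invariance by order — order 1: 1/1 normal; order 2: 1/11 normal; order 4: 0/5 normal; order 5: 1/1 normal; order 10: 3/3 normal; order 20: 1/1 normal.
Total normal subgroups: 7.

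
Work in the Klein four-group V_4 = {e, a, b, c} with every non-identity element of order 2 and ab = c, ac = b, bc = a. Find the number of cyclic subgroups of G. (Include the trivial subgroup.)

4

A cyclic subgroup of order d is generated by each of its φ(d) elements of order d, so the cyclic subgroups of order d number (#elements of order d)/φ(d).
Cyclic subgroups by order — order 1: 1; order 2: 3.
Total: 4.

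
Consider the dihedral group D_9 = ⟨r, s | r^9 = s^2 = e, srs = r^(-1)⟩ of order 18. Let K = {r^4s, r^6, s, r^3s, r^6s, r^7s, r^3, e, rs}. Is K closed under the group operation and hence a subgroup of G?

No

Closure fails: s · r^7s = r^2 ∉ K. So K is not a subgroup.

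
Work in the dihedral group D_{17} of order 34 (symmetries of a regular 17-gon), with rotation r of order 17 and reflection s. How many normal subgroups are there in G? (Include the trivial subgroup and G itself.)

3

G has 20 subgroups. Checking conjugation-invariance by order — order 1: 1/1 normal; order 2: 0/17 normal; order 17: 1/1 normal; order 34: 1/1 normal.
Total normal subgroups: 3.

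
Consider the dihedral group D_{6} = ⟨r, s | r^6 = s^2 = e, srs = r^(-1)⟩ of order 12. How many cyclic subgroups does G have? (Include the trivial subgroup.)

A cyclic subgroup of order d is generated by each of its φ(d) elements of order d, so the cyclic subgroups of order d number (#elements of order d)/φ(d).
Cyclic subgroups by order — order 1: 1; order 2: 7; order 3: 1; order 6: 1.
Total: 10.

10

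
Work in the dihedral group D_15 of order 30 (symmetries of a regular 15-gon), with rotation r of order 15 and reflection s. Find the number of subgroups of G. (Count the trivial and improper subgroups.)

28

|G| = 30, so by Lagrange every subgroup order divides 30. Divisors: 1, 2, 3, 5, 6, 10, 15, 30.
Subgroups by order — order 1: 1; order 2: 15; order 3: 1; order 5: 1; order 6: 5; order 10: 3; order 15: 1; order 30: 1.
Total: 1 + 15 + 1 + 1 + 5 + 3 + 1 + 1 = 28.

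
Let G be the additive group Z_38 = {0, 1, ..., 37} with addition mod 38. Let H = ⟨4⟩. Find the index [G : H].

|⟨4⟩| = 19 and |G| = 38.
By Lagrange, [G : H] = |G|/|H| = 38/19 = 2.

2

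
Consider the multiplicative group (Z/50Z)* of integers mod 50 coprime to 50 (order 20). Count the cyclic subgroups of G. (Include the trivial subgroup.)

6

A cyclic subgroup of order d is generated by each of its φ(d) elements of order d, so the cyclic subgroups of order d number (#elements of order d)/φ(d).
Cyclic subgroups by order — order 1: 1; order 2: 1; order 4: 1; order 5: 1; order 10: 1; order 20: 1.
Total: 6.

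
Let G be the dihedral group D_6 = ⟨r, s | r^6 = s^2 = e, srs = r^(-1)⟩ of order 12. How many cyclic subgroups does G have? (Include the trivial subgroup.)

A cyclic subgroup of order d is generated by each of its φ(d) elements of order d, so the cyclic subgroups of order d number (#elements of order d)/φ(d).
Cyclic subgroups by order — order 1: 1; order 2: 7; order 3: 1; order 6: 1.
Total: 10.

10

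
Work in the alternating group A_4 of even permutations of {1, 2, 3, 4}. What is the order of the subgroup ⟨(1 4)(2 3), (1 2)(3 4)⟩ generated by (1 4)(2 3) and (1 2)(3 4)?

4

|⟨(1 4)(2 3)⟩| = 2 and |⟨(1 2)(3 4)⟩| = 2, so |H| is a multiple of lcm(2, 2) = 2 and divides |G| = 12.
Closing under the operation: H = {e, (1 2)(3 4), (1 3)(2 4), (1 4)(2 3)}, so |H| = 4.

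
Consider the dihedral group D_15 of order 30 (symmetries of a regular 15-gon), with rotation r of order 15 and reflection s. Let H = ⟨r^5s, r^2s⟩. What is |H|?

10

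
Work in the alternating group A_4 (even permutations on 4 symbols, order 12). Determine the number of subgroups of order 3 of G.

4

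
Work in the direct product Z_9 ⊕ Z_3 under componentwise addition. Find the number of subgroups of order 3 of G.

|G| = 27 and 3 | 27, so subgroups of order 3 are possible by Lagrange.
The subgroups of order 3 are: {(0,0), (0,1), (0,2)}; {(0,0), (3,0), (6,0)}; {(0,0), (3,1), (6,2)}; {(0,0), (3,2), (6,1)}.
So G has 4 subgroups of order 3.

4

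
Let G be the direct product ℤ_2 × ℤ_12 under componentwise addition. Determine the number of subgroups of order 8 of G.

1

|G| = 24 and 8 | 24, so subgroups of order 8 are possible by Lagrange.
The subgroups of order 8 are: {(0,0), (0,3), (0,6), (0,9), (1,0), (1,3), (1,6), (1,9)}.
So G has 1 subgroup of order 8.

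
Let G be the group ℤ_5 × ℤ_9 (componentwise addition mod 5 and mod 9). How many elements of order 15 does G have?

8

An element (a,b) has order lcm(ord(a), ord(b)); count pairs with lcm equal to 15.
Enumerating gives 8 such elements.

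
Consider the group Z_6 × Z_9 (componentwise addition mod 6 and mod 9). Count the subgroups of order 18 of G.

4

|G| = 54 and 18 | 54, so subgroups of order 18 are possible by Lagrange.
The subgroups of order 18 are: {(0,0), (0,1), (0,2), (0,3), (0,4), (0,5), (0,6), (0,7), (0,8), (3,0), (3,1), (3,2), (3,3), (3,4), (3,5), (3,6), (3,7), (3,8)}; {(0,0), (0,3), (0,6), (1,0), (1,3), (1,6), (2,0), (2,3), (2,6), (3,0), (3,3), (3,6), (4,0), (4,3), (4,6), (5,0), (5,3), (5,6)}; {(0,0), (0,3), (0,6), (1,1), (1,4), (1,7), (2,2), (2,5), (2,8), (3,0), (3,3), (3,6), (4,1), (4,4), (4,7), (5,2), (5,5), (5,8)}; {(0,0), (0,3), (0,6), (1,2), (1,5), (1,8), (2,1), (2,4), (2,7), (3,0), (3,3), (3,6), (4,2), (4,5), (4,8), (5,1), (5,4), (5,7)}.
So G has 4 subgroups of order 18.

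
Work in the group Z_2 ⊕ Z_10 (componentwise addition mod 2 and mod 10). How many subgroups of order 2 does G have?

|G| = 20 and 2 | 20, so subgroups of order 2 are possible by Lagrange.
The subgroups of order 2 are: {(0,0), (0,5)}; {(0,0), (1,0)}; {(0,0), (1,5)}.
So G has 3 subgroups of order 2.

3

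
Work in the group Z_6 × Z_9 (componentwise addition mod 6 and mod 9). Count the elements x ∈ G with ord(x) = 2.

1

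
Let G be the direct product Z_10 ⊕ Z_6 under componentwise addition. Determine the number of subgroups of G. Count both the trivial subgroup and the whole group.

20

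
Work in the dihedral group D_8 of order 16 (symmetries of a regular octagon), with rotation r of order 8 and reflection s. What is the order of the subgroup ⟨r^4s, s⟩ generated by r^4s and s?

|⟨r^4s⟩| = 2 and |⟨s⟩| = 2, so |H| is a multiple of lcm(2, 2) = 2 and divides |G| = 16.
Closing under the operation: H = {e, r^4, s, r^4s}, so |H| = 4.

4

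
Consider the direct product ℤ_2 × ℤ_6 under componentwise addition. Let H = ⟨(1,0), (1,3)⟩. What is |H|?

4

|⟨(1,0)⟩| = 2 and |⟨(1,3)⟩| = 2, so |H| is a multiple of lcm(2, 2) = 2 and divides |G| = 12.
Closing under the operation: H = {(0,0), (0,3), (1,0), (1,3)}, so |H| = 4.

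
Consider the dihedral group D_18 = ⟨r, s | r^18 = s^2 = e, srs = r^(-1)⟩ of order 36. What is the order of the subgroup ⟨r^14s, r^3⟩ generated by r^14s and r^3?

|⟨r^14s⟩| = 2 and |⟨r^3⟩| = 6, so |H| is a multiple of lcm(2, 6) = 6 and divides |G| = 36.
Closing under the operation: H = {e, r^3, r^6, r^9, r^12, r^15, r^2s, r^5s, r^8s, r^11s, r^14s, r^17s}, so |H| = 12.

12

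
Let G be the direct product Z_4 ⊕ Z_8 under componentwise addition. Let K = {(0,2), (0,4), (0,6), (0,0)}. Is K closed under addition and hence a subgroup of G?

Yes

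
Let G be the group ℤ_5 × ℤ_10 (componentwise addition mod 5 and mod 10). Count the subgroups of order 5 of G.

6

|G| = 50 and 5 | 50, so subgroups of order 5 are possible by Lagrange.
The subgroups of order 5 are: {(0,0), (0,2), (0,4), (0,6), (0,8)}; {(0,0), (1,0), (2,0), (3,0), (4,0)}; {(0,0), (1,2), (2,4), (3,6), (4,8)}; {(0,0), (1,4), (2,8), (3,2), (4,6)}; … (6 in all).
So G has 6 subgroups of order 5.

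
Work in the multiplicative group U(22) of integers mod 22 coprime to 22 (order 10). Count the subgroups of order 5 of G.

|G| = 10 and 5 | 10, so subgroups of order 5 are possible by Lagrange.
The subgroups of order 5 are: {1, 3, 5, 9, 15}.
So G has 1 subgroup of order 5.

1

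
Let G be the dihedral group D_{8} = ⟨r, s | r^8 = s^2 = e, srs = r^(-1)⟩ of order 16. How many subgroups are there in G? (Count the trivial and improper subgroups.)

|G| = 16, so by Lagrange every subgroup order divides 16. Divisors: 1, 2, 4, 8, 16.
Subgroups by order — order 1: 1; order 2: 9; order 4: 5; order 8: 3; order 16: 1.
Total: 1 + 9 + 5 + 3 + 1 = 19.

19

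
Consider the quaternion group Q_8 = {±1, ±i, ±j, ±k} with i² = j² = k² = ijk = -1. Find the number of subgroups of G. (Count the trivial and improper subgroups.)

6

|G| = 8, so by Lagrange every subgroup order divides 8. Divisors: 1, 2, 4, 8.
Subgroups by order — order 1: 1; order 2: 1; order 4: 3; order 8: 1.
Total: 1 + 1 + 3 + 1 = 6.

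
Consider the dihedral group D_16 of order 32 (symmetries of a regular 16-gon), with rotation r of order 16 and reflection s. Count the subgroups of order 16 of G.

3

|G| = 32 and 16 | 32, so subgroups of order 16 are possible by Lagrange.
The subgroups of order 16 are: {e, r, r^2, r^3, r^4, r^5, r^6, r^7, r^8, r^9, r^10, r^11, r^12, r^13, r^14, r^15}; {e, r^2, r^4, r^6, r^8, r^10, r^12, r^14, s, r^2s, r^4s, r^6s, r^8s, r^10s, r^12s, r^14s}; {e, r^2, r^4, r^6, r^8, r^10, r^12, r^14, rs, r^3s, r^5s, r^7s, r^9s, r^11s, r^13s, r^15s}.
So G has 3 subgroups of order 16.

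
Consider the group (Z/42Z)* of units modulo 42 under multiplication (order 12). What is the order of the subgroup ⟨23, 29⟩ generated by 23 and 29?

6

|⟨23⟩| = 6 and |⟨29⟩| = 2, so |H| is a multiple of lcm(6, 2) = 6 and divides |G| = 12.
Closing under the operation: H = {1, 11, 23, 25, 29, 37}, so |H| = 6.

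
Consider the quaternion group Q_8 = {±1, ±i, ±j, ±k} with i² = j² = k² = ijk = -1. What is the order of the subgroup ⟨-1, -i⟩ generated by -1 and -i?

4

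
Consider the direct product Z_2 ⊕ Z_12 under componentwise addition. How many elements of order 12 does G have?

An element (a,b) has order lcm(ord(a), ord(b)); count pairs with lcm equal to 12.
Enumerating gives 8 such elements.

8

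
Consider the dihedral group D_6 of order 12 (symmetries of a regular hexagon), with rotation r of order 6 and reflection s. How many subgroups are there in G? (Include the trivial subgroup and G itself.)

|G| = 12, so by Lagrange every subgroup order divides 12. Divisors: 1, 2, 3, 4, 6, 12.
Subgroups by order — order 1: 1; order 2: 7; order 3: 1; order 4: 3; order 6: 3; order 12: 1.
Total: 1 + 7 + 1 + 3 + 3 + 1 = 16.

16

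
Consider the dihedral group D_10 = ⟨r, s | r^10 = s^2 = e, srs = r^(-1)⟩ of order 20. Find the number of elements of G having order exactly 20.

0

No element of G has order 20 (even though 20 | 20).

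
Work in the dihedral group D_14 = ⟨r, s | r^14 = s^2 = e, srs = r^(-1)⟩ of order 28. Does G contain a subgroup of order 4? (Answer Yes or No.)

Yes

4 | 28. A subgroup of order 4 is {e, r^7, r^3s, r^10s}.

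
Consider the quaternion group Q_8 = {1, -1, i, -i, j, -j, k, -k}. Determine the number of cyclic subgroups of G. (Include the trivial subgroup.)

5

Group the elements of G by the cyclic subgroup they generate; each cyclic subgroup of order d accounts for φ(d) elements.
Cyclic subgroups by order — order 1: 1; order 2: 1; order 4: 3.
Total: 5.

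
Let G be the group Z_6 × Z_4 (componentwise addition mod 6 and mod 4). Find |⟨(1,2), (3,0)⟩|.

12

|⟨(1,2)⟩| = 6 and |⟨(3,0)⟩| = 2, so |H| is a multiple of lcm(6, 2) = 6 and divides |G| = 24.
Closing under the operation: H = {(0,0), (0,2), (1,0), (1,2), (2,0), (2,2), (3,0), (3,2), (4,0), (4,2), (5,0), (5,2)}, so |H| = 12.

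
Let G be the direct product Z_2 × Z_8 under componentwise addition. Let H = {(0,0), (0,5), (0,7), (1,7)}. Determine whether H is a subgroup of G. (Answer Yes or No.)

No

(0,7) ∈ H but its inverse (0,1) ∉ H, so H is not a subgroup.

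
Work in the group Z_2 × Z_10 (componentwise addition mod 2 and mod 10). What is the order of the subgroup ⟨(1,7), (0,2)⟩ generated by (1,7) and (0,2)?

|⟨(1,7)⟩| = 10 and |⟨(0,2)⟩| = 5, so |H| is a multiple of lcm(10, 5) = 10 and divides |G| = 20.
Closing under the operation: H = {(0,0), (0,2), (0,4), (0,6), (0,8), (1,1), (1,3), (1,5), (1,7), (1,9)}, so |H| = 10.

10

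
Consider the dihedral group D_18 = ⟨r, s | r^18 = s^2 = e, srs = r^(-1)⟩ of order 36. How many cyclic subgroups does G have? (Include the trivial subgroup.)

Each element a generates a cyclic subgroup ⟨a⟩; distinct elements may generate the same one (a cyclic group of order d has φ(d) generators).
Cyclic subgroups by order — order 1: 1; order 2: 19; order 3: 1; order 6: 1; order 9: 1; order 18: 1.
Total: 24.

24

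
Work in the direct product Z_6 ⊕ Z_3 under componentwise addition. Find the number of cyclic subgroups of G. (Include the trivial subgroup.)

10

Each element a generates a cyclic subgroup ⟨a⟩; distinct elements may generate the same one (a cyclic group of order d has φ(d) generators).
Cyclic subgroups by order — order 1: 1; order 2: 1; order 3: 4; order 6: 4.
Total: 10.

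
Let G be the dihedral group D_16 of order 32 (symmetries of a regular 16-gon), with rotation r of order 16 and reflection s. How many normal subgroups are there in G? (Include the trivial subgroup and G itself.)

8

G has 36 subgroups. Checking conjugation-invariance by order — order 1: 1/1 normal; order 2: 1/17 normal; order 4: 1/9 normal; order 8: 1/5 normal; order 16: 3/3 normal; order 32: 1/1 normal.
Total normal subgroups: 8.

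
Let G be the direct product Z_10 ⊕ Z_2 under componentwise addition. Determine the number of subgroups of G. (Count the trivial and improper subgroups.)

|G| = 20, so by Lagrange every subgroup order divides 20. Divisors: 1, 2, 4, 5, 10, 20.
Subgroups by order — order 1: 1; order 2: 3; order 4: 1; order 5: 1; order 10: 3; order 20: 1.
Total: 1 + 3 + 1 + 1 + 3 + 1 = 10.

10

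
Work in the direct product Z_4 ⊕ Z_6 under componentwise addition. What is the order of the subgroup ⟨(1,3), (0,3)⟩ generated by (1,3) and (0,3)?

8

|⟨(1,3)⟩| = 4 and |⟨(0,3)⟩| = 2, so |H| is a multiple of lcm(4, 2) = 4 and divides |G| = 24.
Closing under the operation: H = {(0,0), (0,3), (1,0), (1,3), (2,0), (2,3), (3,0), (3,3)}, so |H| = 8.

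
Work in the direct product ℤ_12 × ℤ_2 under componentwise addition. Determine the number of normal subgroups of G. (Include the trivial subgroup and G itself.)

G is abelian, so every subgroup is normal.
G has 16 subgroups in total, hence 16 normal subgroups.

16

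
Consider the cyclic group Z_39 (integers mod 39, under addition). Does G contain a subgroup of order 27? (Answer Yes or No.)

No

27 does not divide |G| = 39, so by Lagrange no subgroup of order 27 exists.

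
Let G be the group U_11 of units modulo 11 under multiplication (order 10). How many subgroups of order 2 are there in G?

|G| = 10 and 2 | 10, so subgroups of order 2 are possible by Lagrange.
The subgroups of order 2 are: {1, 10}.
So G has 1 subgroup of order 2.

1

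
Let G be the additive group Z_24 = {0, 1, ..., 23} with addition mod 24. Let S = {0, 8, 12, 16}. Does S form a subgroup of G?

Closure fails: 16 + 12 = 4 ∉ S. So S is not a subgroup.

No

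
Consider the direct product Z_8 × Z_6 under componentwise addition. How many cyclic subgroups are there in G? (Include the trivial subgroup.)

A cyclic subgroup of order d is generated by each of its φ(d) elements of order d, so the cyclic subgroups of order d number (#elements of order d)/φ(d).
Cyclic subgroups by order — order 1: 1; order 2: 3; order 3: 1; order 4: 2; order 6: 3; order 8: 2; order 12: 2; order 24: 2.
Total: 16.

16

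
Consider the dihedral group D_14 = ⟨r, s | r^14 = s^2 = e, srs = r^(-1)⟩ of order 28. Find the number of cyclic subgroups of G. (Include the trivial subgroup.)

18

Each element a generates a cyclic subgroup ⟨a⟩; distinct elements may generate the same one (a cyclic group of order d has φ(d) generators).
Cyclic subgroups by order — order 1: 1; order 2: 15; order 7: 1; order 14: 1.
Total: 18.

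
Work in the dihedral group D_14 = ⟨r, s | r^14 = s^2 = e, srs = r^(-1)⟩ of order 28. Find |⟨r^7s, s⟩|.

4

|⟨r^7s⟩| = 2 and |⟨s⟩| = 2, so |H| is a multiple of lcm(2, 2) = 2 and divides |G| = 28.
Closing under the operation: H = {e, r^7, s, r^7s}, so |H| = 4.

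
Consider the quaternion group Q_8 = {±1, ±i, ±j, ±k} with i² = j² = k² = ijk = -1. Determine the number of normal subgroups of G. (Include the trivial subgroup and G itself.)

6

G has 6 subgroups. Checking conjugation-invariance by order — order 1: 1/1 normal; order 2: 1/1 normal; order 4: 3/3 normal; order 8: 1/1 normal.
Total normal subgroups: 6.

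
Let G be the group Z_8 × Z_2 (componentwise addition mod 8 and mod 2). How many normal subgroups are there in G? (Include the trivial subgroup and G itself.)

11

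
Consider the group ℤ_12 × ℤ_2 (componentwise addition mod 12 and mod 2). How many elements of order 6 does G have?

An element (a,b) has order lcm(ord(a), ord(b)); count pairs with lcm equal to 6.
Enumerating gives 6 such elements.

6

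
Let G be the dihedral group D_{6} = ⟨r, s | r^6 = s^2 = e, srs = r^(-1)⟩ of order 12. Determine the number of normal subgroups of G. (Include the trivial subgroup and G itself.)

G has 16 subgroups. Checking conjugation-invariance by order — order 1: 1/1 normal; order 2: 1/7 normal; order 3: 1/1 normal; order 4: 0/3 normal; order 6: 3/3 normal; order 12: 1/1 normal.
Total normal subgroups: 7.

7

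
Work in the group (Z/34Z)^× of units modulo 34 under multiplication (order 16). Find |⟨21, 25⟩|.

8

|⟨21⟩| = 4 and |⟨25⟩| = 8, so |H| is a multiple of lcm(4, 8) = 8 and divides |G| = 16.
Closing under the operation: H = {1, 9, 13, 15, 19, 21, 25, 33}, so |H| = 8.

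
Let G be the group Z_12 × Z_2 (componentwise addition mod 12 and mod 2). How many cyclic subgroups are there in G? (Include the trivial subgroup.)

A cyclic subgroup of order d is generated by each of its φ(d) elements of order d, so the cyclic subgroups of order d number (#elements of order d)/φ(d).
Cyclic subgroups by order — order 1: 1; order 2: 3; order 3: 1; order 4: 2; order 6: 3; order 12: 2.
Total: 12.

12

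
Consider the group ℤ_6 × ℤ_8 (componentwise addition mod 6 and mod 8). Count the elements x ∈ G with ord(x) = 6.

6

An element (a,b) has order lcm(ord(a), ord(b)); count pairs with lcm equal to 6.
Enumerating gives 6 such elements.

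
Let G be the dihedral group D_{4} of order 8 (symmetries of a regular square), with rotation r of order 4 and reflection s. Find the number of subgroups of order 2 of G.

|G| = 8 and 2 | 8, so subgroups of order 2 are possible by Lagrange.
The subgroups of order 2 are: {e, r^2}; {e, r^2s}; {e, r^3s}; {e, rs}; … (5 in all).
So G has 5 subgroups of order 2.

5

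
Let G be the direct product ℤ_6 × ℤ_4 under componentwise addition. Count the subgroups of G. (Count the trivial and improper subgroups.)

16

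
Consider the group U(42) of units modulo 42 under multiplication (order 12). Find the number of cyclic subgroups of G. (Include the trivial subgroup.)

Group the elements of G by the cyclic subgroup they generate; each cyclic subgroup of order d accounts for φ(d) elements.
Cyclic subgroups by order — order 1: 1; order 2: 3; order 3: 1; order 6: 3.
Total: 8.

8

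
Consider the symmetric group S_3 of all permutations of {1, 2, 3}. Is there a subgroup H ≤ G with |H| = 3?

Yes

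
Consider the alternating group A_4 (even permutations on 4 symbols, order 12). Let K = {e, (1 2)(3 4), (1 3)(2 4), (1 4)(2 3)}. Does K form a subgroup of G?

Yes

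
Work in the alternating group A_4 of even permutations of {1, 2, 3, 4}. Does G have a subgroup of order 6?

6 | 12, so Lagrange does not rule it out; but checking all subgroups of G, none has order 6.
(A_4 is the standard example that the converse of Lagrange fails.)

No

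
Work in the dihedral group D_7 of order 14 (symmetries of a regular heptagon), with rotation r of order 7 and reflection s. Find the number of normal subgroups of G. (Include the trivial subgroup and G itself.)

3

G has 10 subgroups. Checking conjugation-invariance by order — order 1: 1/1 normal; order 2: 0/7 normal; order 7: 1/1 normal; order 14: 1/1 normal.
Total normal subgroups: 3.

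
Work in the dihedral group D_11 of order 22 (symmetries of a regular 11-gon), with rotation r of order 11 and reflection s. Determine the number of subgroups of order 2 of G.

11

|G| = 22 and 2 | 22, so subgroups of order 2 are possible by Lagrange.
The subgroups of order 2 are: {e, r^10s}; {e, r^2s}; {e, r^3s}; {e, r^4s}; … (11 in all).
So G has 11 subgroups of order 2.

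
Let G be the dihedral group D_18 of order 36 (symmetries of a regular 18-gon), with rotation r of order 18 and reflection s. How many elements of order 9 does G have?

The elements of order 9 are: r^2, r^4, r^8, r^10, r^14, r^16.
That's 6.

6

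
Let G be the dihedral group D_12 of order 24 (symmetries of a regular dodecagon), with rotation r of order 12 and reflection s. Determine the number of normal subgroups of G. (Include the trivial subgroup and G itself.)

9

G has 34 subgroups. Checking conjugation-invariance by order — order 1: 1/1 normal; order 2: 1/13 normal; order 3: 1/1 normal; order 4: 1/7 normal; order 6: 1/5 normal; order 8: 0/3 normal; order 12: 3/3 normal; order 24: 1/1 normal.
Total normal subgroups: 9.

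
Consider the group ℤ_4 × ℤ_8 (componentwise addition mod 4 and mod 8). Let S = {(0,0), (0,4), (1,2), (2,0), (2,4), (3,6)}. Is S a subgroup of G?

|S| = 6 does not divide |G| = 32, so by Lagrange S is not a subgroup.

No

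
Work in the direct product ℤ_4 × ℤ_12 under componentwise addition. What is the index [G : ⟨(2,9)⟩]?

12

|⟨(2,9)⟩| = 4 and |G| = 48.
By Lagrange, [G : H] = |G|/|H| = 48/4 = 12.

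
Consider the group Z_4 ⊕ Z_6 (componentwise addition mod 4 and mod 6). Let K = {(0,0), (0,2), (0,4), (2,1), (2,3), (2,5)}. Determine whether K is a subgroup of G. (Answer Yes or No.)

Yes

|K| = 6 divides |G| = 24, consistent with Lagrange.
K contains the identity, every element's inverse is in K, and K is closed under +: it is a subgroup.
In fact K = ⟨(2,1)⟩.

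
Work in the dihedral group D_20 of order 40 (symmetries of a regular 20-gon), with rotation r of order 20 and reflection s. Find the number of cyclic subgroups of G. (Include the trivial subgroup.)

26

A cyclic subgroup of order d is generated by each of its φ(d) elements of order d, so the cyclic subgroups of order d number (#elements of order d)/φ(d).
Cyclic subgroups by order — order 1: 1; order 2: 21; order 4: 1; order 5: 1; order 10: 1; order 20: 1.
Total: 26.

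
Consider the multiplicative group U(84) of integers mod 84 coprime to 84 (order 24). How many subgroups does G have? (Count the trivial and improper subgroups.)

|G| = 24, so by Lagrange every subgroup order divides 24. Divisors: 1, 2, 3, 4, 6, 8, 12, 24.
Subgroups by order — order 1: 1; order 2: 7; order 3: 1; order 4: 7; order 6: 7; order 8: 1; order 12: 7; order 24: 1.
Total: 1 + 7 + 1 + 7 + 7 + 1 + 7 + 1 = 32.

32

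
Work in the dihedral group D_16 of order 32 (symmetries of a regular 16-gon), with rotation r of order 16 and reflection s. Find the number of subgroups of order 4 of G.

9

|G| = 32 and 4 | 32, so subgroups of order 4 are possible by Lagrange.
The subgroups of order 4 are: {e, r^8, r^2s, r^10s}; {e, r^8, r^3s, r^11s}; {e, r^4, r^8, r^12}; {e, r^8, r^4s, r^12s}; … (9 in all).
So G has 9 subgroups of order 4.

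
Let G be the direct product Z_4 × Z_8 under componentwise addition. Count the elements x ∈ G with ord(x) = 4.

An element (a,b) has order lcm(ord(a), ord(b)); count pairs with lcm equal to 4.
Enumerating gives 12 such elements.

12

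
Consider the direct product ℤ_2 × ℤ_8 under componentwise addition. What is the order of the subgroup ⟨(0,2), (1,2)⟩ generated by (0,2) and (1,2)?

8

|⟨(0,2)⟩| = 4 and |⟨(1,2)⟩| = 4, so |H| is a multiple of lcm(4, 4) = 4 and divides |G| = 16.
Closing under the operation: H = {(0,0), (0,2), (0,4), (0,6), (1,0), (1,2), (1,4), (1,6)}, so |H| = 8.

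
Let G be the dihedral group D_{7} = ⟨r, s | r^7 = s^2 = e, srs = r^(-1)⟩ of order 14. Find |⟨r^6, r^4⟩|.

7

|⟨r^6⟩| = 7 and |⟨r^4⟩| = 7, so |H| is a multiple of lcm(7, 7) = 7 and divides |G| = 14.
Closing under the operation: H = {e, r, r^2, r^3, r^4, r^5, r^6}, so |H| = 7.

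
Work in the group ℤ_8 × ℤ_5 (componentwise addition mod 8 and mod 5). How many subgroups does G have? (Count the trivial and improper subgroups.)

8

|G| = 40, so by Lagrange every subgroup order divides 40. Divisors: 1, 2, 4, 5, 8, 10, 20, 40.
Subgroups by order — order 1: 1; order 2: 1; order 4: 1; order 5: 1; order 8: 1; order 10: 1; order 20: 1; order 40: 1.
Total: 1 + 1 + 1 + 1 + 1 + 1 + 1 + 1 = 8.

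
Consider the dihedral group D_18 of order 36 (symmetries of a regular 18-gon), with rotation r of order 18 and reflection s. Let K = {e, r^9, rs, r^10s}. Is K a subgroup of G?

Yes

|K| = 4 divides |G| = 36, consistent with Lagrange.
K contains the identity, every element's inverse is in K, and K is closed under ·: it is a subgroup.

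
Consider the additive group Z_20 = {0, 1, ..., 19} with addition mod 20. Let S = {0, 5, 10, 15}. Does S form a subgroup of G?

|S| = 4 divides |G| = 20, consistent with Lagrange.
S contains the identity, every element's inverse is in S, and S is closed under +: it is a subgroup.
In fact S = ⟨5⟩.

Yes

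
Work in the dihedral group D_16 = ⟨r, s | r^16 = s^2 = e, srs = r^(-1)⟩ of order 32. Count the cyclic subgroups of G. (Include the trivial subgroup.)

21

A cyclic subgroup of order d is generated by each of its φ(d) elements of order d, so the cyclic subgroups of order d number (#elements of order d)/φ(d).
Cyclic subgroups by order — order 1: 1; order 2: 17; order 4: 1; order 8: 1; order 16: 1.
Total: 21.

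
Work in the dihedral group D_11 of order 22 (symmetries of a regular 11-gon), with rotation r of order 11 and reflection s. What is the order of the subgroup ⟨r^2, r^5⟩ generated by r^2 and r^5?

|⟨r^2⟩| = 11 and |⟨r^5⟩| = 11, so |H| is a multiple of lcm(11, 11) = 11 and divides |G| = 22.
Closing under the operation: H = {e, r, r^2, r^3, r^4, r^5, r^6, r^7, r^8, r^9, r^10}, so |H| = 11.

11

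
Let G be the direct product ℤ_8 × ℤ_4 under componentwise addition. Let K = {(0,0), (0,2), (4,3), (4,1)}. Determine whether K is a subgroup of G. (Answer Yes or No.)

Yes

|K| = 4 divides |G| = 32, consistent with Lagrange.
K contains the identity, every element's inverse is in K, and K is closed under +: it is a subgroup.
In fact K = ⟨(4,3)⟩.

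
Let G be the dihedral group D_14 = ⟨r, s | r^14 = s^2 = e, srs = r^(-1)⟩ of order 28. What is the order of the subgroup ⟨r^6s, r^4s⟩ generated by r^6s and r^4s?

|⟨r^6s⟩| = 2 and |⟨r^4s⟩| = 2, so |H| is a multiple of lcm(2, 2) = 2 and divides |G| = 28.
Closing under the operation: H = {e, r^2, r^4, r^6, r^8, r^10, r^12, s, r^2s, r^4s, r^6s, r^8s, r^10s, r^12s}, so |H| = 14.

14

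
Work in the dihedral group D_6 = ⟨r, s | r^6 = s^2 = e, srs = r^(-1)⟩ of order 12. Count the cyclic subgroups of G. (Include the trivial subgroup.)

Group the elements of G by the cyclic subgroup they generate; each cyclic subgroup of order d accounts for φ(d) elements.
Cyclic subgroups by order — order 1: 1; order 2: 7; order 3: 1; order 6: 1.
Total: 10.

10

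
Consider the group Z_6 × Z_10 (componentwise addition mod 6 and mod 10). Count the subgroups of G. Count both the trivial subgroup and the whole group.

20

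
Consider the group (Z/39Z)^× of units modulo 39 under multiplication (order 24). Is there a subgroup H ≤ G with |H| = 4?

Yes

4 | 24. A subgroup of order 4 is {1, 14, 25, 38}.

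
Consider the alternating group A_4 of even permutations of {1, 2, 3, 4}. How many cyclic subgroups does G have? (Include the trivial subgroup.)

Group the elements of G by the cyclic subgroup they generate; each cyclic subgroup of order d accounts for φ(d) elements.
Cyclic subgroups by order — order 1: 1; order 2: 3; order 3: 4.
Total: 8.

8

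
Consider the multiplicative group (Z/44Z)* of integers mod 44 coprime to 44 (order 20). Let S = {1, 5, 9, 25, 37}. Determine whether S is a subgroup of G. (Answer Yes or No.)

|S| = 5 divides |G| = 20, consistent with Lagrange.
S contains the identity, every element's inverse is in S, and S is closed under ·: it is a subgroup.
In fact S = ⟨5⟩.

Yes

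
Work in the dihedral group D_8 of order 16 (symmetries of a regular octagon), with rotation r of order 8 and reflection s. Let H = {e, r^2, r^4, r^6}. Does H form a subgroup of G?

|H| = 4 divides |G| = 16, consistent with Lagrange.
H contains the identity, every element's inverse is in H, and H is closed under ·: it is a subgroup.
In fact H = ⟨r^6⟩.

Yes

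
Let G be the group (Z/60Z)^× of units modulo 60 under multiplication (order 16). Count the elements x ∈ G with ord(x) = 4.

8

The elements of order 4 are: 7, 13, 17, 23, 37, 43, 47, 53.
That's 8.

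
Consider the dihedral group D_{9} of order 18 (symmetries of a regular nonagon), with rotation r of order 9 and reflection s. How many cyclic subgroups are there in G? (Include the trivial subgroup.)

Each element a generates a cyclic subgroup ⟨a⟩; distinct elements may generate the same one (a cyclic group of order d has φ(d) generators).
Cyclic subgroups by order — order 1: 1; order 2: 9; order 3: 1; order 9: 1.
Total: 12.

12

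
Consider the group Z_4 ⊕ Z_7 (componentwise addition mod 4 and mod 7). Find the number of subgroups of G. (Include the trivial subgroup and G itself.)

|G| = 28, so by Lagrange every subgroup order divides 28. Divisors: 1, 2, 4, 7, 14, 28.
Subgroups by order — order 1: 1; order 2: 1; order 4: 1; order 7: 1; order 14: 1; order 28: 1.
Total: 1 + 1 + 1 + 1 + 1 + 1 = 6.

6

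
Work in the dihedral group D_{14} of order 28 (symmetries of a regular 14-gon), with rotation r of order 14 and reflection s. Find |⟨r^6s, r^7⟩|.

4

|⟨r^6s⟩| = 2 and |⟨r^7⟩| = 2, so |H| is a multiple of lcm(2, 2) = 2 and divides |G| = 28.
Closing under the operation: H = {e, r^7, r^6s, r^13s}, so |H| = 4.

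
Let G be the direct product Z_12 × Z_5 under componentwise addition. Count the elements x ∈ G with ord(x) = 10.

4

An element (a,b) has order lcm(ord(a), ord(b)); count pairs with lcm equal to 10.
Enumerating gives 4 such elements.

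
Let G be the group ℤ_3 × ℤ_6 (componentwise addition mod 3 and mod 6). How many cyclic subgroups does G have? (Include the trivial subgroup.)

10

A cyclic subgroup of order d is generated by each of its φ(d) elements of order d, so the cyclic subgroups of order d number (#elements of order d)/φ(d).
Cyclic subgroups by order — order 1: 1; order 2: 1; order 3: 4; order 6: 4.
Total: 10.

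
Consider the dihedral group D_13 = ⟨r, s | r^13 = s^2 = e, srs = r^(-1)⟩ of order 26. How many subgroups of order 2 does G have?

|G| = 26 and 2 | 26, so subgroups of order 2 are possible by Lagrange.
The subgroups of order 2 are: {e, r^10s}; {e, r^11s}; {e, r^12s}; {e, r^2s}; … (13 in all).
So G has 13 subgroups of order 2.

13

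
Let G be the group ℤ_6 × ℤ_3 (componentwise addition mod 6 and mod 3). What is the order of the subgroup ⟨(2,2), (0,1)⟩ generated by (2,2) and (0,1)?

|⟨(2,2)⟩| = 3 and |⟨(0,1)⟩| = 3, so |H| is a multiple of lcm(3, 3) = 3 and divides |G| = 18.
Closing under the operation: H = {(0,0), (0,1), (0,2), (2,0), (2,1), (2,2), (4,0), (4,1), (4,2)}, so |H| = 9.

9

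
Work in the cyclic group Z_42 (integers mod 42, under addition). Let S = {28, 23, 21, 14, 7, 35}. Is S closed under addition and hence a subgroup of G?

The identity 0 ∉ S, so S is not a subgroup.

No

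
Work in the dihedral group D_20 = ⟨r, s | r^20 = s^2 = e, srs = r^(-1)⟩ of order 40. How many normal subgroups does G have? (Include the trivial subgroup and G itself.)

G has 48 subgroups. Checking conjugation-invariance by order — order 1: 1/1 normal; order 2: 1/21 normal; order 4: 1/11 normal; order 5: 1/1 normal; order 8: 0/5 normal; order 10: 1/5 normal; order 20: 3/3 normal; order 40: 1/1 normal.
Total normal subgroups: 9.

9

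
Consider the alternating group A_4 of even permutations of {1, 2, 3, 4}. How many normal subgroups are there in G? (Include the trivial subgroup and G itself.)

G has 10 subgroups. Checking conjugation-invariance by order — order 1: 1/1 normal; order 2: 0/3 normal; order 3: 0/4 normal; order 4: 1/1 normal; order 12: 1/1 normal.
Total normal subgroups: 3.

3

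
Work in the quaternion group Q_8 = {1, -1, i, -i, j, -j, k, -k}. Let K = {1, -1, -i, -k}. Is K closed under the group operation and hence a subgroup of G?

No

-k ∈ K but its inverse k ∉ K, so K is not a subgroup.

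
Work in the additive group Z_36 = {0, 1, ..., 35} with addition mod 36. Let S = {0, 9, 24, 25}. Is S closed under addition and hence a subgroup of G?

24 ∈ S but its inverse 12 ∉ S, so S is not a subgroup.

No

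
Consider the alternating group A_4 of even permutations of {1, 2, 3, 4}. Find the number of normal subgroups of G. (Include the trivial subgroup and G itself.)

G has 10 subgroups. Checking conjugation-invariance by order — order 1: 1/1 normal; order 2: 0/3 normal; order 3: 0/4 normal; order 4: 1/1 normal; order 12: 1/1 normal.
Total normal subgroups: 3.

3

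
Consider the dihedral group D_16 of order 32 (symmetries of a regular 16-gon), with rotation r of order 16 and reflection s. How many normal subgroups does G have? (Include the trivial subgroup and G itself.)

8

G has 36 subgroups. Checking conjugation-invariance by order — order 1: 1/1 normal; order 2: 1/17 normal; order 4: 1/9 normal; order 8: 1/5 normal; order 16: 3/3 normal; order 32: 1/1 normal.
Total normal subgroups: 8.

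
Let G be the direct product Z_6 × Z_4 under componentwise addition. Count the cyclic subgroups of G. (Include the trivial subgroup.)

12

Each element a generates a cyclic subgroup ⟨a⟩; distinct elements may generate the same one (a cyclic group of order d has φ(d) generators).
Cyclic subgroups by order — order 1: 1; order 2: 3; order 3: 1; order 4: 2; order 6: 3; order 12: 2.
Total: 12.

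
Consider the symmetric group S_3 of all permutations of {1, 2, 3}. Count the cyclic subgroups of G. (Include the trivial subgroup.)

5

A cyclic subgroup of order d is generated by each of its φ(d) elements of order d, so the cyclic subgroups of order d number (#elements of order d)/φ(d).
Cyclic subgroups by order — order 1: 1; order 2: 3; order 3: 1.
Total: 5.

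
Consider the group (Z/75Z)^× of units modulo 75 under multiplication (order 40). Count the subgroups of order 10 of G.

3

|G| = 40 and 10 | 40, so subgroups of order 10 are possible by Lagrange.
The subgroups of order 10 are: {1, 11, 16, 26, 31, 41, 46, 56, 61, 71}; {1, 14, 16, 29, 31, 44, 46, 59, 61, 74}; {1, 4, 16, 19, 31, 34, 46, 49, 61, 64}.
So G has 3 subgroups of order 10.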